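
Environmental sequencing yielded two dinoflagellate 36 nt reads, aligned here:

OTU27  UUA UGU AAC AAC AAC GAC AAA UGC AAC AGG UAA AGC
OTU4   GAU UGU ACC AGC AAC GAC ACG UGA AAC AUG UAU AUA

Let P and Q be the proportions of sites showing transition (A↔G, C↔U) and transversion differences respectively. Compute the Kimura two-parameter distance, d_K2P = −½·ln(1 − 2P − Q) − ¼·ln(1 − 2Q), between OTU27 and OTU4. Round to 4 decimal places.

Differing sites — 1:U/G (Tv); 2:U/A (Tv); 3:A/U (Tv); 8:A/C (Tv); 11:A/G (Ti); 20:A/C (Tv); 21:A/G (Ti); 24:C/A (Tv); 29:G/U (Tv); 33:A/U (Tv); 35:G/U (Tv); 36:C/A (Tv).
Of the 12 differences, 2 transitions and 10 transversions over 36 sites: P = 2/36 = 0.055556, Q = 10/36 = 0.277778.
d = −0.5·ln(0.611110) − 0.25·ln(0.444444) = −0.5·(-0.492478) − 0.25·(-0.810931) = 0.4490.

0.4490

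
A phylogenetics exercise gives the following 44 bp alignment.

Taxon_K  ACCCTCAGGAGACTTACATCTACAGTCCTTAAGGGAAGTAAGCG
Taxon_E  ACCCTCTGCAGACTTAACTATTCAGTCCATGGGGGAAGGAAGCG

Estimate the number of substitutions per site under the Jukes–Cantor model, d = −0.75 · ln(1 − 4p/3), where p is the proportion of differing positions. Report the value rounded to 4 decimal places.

Mismatches occur at site 7 (A↔T), site 9 (G↔C), site 17 (C↔A), site 18 (A↔C), site 20 (C↔A), site 22 (A↔T), site 29 (T↔A), site 31 (A↔G), site 32 (A↔G), site 39 (T↔G).
p = 10/44 = 0.227273.
d = −0.75 · ln(1 − (4/3)·0.227273) = −0.75 · ln(0.696969) = −0.75 · (-0.361014) = 0.2708.

0.2708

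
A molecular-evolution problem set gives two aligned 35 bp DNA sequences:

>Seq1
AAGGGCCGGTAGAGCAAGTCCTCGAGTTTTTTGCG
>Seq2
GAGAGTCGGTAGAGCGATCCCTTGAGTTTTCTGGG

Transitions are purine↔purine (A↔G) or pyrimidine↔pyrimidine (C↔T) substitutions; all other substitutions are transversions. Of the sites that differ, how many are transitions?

Differing sites — 1:A/G (Ti); 4:G/A (Ti); 6:C/T (Ti); 16:A/G (Ti); 18:G/T (Tv); 19:T/C (Ti); 23:C/T (Ti); 31:T/C (Ti); 34:C/G (Tv).
Of the 9 differences, 7 transitions and 2 transversions, so the answer is 7.

7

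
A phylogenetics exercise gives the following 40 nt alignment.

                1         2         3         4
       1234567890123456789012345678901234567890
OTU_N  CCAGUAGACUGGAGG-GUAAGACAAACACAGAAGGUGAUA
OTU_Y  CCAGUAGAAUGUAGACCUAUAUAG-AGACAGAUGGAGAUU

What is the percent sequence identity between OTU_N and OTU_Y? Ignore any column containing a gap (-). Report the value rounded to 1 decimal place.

Excluding the 2 gap columns leaves 38 comparable sites.
Differing sites — 9:C/A; 12:G/U; 15:G/A; 17:G/C; 20:A/U; 21:G/A; 22:A/U; 23:C/A; 24:A/G; 27:C/G; 33:A/U; 36:U/A; 40:A/U.
25 of the 38 comparable sites match, so the percent identity is 25/38 × 100 = 65.8%.

65.8%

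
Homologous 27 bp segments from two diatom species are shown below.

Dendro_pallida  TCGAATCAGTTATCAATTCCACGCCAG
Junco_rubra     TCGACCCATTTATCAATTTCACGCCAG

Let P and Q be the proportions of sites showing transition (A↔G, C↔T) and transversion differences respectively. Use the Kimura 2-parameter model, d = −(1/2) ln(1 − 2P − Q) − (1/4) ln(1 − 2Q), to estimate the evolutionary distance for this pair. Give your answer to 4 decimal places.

0.1657

Differing sites — 5:A/C (Tv); 6:T/C (Ti); 9:G/T (Tv); 19:C/T (Ti).
Of the 4 differences, 2 transitions and 2 transversions over 27 sites: P = 2/27 = 0.074074, Q = 2/27 = 0.074074.
d = −0.5·ln(0.777778) − 0.25·ln(0.851852) = −0.5·(-0.251314) − 0.25·(-0.160342) = 0.1657.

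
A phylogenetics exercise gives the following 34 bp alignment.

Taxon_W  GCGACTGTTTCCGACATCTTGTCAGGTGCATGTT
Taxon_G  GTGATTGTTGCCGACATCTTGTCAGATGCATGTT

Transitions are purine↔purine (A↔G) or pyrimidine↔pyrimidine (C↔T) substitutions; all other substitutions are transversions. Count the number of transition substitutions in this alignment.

3

Differing sites — 2:C/T (Ti); 5:C/T (Ti); 10:T/G (Tv); 26:G/A (Ti).
Of the 4 differences, 3 transitions and 1 transversion, so the answer is 3.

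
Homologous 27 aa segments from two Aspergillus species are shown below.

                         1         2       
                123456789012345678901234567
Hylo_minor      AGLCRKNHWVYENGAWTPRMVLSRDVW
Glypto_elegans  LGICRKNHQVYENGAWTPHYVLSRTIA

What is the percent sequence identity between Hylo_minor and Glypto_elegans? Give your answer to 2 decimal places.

70.37%

Mismatches occur at site 1 (A↔L), site 3 (L↔I), site 9 (W↔Q), site 19 (R↔H), site 20 (M↔Y), site 25 (D↔T), site 26 (V↔I), site 27 (W↔A).
19 of the 27 sites match, so the percent identity is 19/27 × 100 = 70.37%.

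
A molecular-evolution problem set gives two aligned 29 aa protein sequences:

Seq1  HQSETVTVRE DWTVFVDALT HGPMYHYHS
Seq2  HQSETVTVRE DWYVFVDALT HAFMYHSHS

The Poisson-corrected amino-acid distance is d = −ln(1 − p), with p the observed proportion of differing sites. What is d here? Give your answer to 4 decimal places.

The sequences differ at positions 13 (T/Y), 22 (G/A), 23 (P/F), 27 (Y/S).
p = 4/29 = 0.137931.
d = −ln(1 − 0.137931) = −ln(0.862069) = 0.1484.

0.1484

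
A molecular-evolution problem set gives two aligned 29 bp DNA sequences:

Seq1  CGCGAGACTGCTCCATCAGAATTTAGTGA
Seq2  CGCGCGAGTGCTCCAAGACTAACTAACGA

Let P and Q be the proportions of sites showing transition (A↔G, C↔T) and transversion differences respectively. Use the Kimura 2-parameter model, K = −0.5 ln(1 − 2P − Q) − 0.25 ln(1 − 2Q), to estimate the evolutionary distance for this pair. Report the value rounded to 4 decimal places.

0.4622

The sequences differ at positions 5 (A/C, transversion), 8 (C/G, transversion), 16 (T/A, transversion), 17 (C/G, transversion), 19 (G/C, transversion), 20 (A/T, transversion), 22 (T/A, transversion), 23 (T/C, transition), 26 (G/A, transition), 27 (T/C, transition).
Of the 10 differences, 3 transitions and 7 transversions over 29 sites: P = 3/29 = 0.103448, Q = 7/29 = 0.241379.
d = −0.5·ln(0.551725) − 0.25·ln(0.517242) = −0.5·(-0.594706) − 0.25·(-0.659244) = 0.4622.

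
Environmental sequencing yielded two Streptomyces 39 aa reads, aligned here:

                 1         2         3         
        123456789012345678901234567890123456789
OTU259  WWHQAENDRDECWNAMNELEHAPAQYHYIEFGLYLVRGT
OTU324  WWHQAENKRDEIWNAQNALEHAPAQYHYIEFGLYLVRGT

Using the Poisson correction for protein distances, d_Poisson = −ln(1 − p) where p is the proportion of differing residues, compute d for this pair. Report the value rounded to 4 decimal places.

0.1082

The sequences differ at positions 8 (D/K), 12 (C/I), 16 (M/Q), 18 (E/A).
p = 4/39 = 0.102564.
d = −ln(1 − 0.102564) = −ln(0.897436) = 0.1082.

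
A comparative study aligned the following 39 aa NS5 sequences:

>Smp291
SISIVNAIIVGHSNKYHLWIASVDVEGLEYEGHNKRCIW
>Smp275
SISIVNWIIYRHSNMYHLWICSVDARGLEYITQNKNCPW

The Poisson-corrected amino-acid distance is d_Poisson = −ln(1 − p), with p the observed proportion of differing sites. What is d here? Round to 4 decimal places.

The sequences differ at positions 7 (A/W), 10 (V/Y), 11 (G/R), 15 (K/M), 21 (A/C), 25 (V/A), 26 (E/R), 31 (E/I), 32 (G/T), 33 (H/Q), 36 (R/N), 38 (I/P).
p = 12/39 = 0.307692.
d = −ln(1 − 0.307692) = −ln(0.692308) = 0.3677.

0.3677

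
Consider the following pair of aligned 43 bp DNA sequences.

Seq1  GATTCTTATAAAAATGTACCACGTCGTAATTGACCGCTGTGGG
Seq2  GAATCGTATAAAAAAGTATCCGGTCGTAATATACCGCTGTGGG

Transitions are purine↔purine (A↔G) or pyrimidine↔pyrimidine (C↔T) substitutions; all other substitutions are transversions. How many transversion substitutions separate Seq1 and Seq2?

Differing sites — 3:T/A (Tv); 6:T/G (Tv); 15:T/A (Tv); 19:C/T (Ti); 21:A/C (Tv); 22:C/G (Tv); 31:T/A (Tv); 32:G/T (Tv).
Of the 8 differences, 1 transition and 7 transversions, so the answer is 7.

7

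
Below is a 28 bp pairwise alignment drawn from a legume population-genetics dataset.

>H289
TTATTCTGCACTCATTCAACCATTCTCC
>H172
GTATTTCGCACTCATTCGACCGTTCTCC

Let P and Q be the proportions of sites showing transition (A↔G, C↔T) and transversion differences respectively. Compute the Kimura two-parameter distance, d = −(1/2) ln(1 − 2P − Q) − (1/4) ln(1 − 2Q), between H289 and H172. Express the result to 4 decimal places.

Mismatches occur at site 1 (T↔G, transversion), site 6 (C↔T, transition), site 7 (T↔C, transition), site 18 (A↔G, transition), site 22 (A↔G, transition).
Of the 5 differences, 4 transitions and 1 transversion over 28 sites: P = 4/28 = 0.142857, Q = 1/28 = 0.035714.
d = −0.5·ln(0.678572) − 0.25·ln(0.928572) = −0.5·(-0.387765) − 0.25·(-0.074107) = 0.2124.

0.2124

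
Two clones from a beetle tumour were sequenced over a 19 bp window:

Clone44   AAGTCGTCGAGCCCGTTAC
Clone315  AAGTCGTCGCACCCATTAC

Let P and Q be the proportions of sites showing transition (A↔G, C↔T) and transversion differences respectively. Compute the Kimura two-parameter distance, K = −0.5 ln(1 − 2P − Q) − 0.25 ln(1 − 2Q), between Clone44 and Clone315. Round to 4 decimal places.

0.1805

Mismatches occur at site 10 (A↔C, transversion), site 11 (G↔A, transition), site 15 (G↔A, transition).
Of the 3 differences, 2 transitions and 1 transversion over 19 sites: P = 2/19 = 0.105263, Q = 1/19 = 0.052632.
d = −0.5·ln(0.736842) − 0.25·ln(0.894736) = −0.5·(-0.305382) − 0.25·(-0.111227) = 0.1805.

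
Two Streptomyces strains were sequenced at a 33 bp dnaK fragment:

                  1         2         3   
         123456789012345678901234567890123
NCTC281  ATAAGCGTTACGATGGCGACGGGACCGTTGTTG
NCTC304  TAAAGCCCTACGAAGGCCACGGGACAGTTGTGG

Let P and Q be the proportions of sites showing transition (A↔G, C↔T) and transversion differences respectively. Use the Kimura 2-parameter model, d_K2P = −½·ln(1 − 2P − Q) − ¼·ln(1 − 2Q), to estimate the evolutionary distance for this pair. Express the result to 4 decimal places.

0.2972

Differing sites — 1:A/T (Tv); 2:T/A (Tv); 7:G/C (Tv); 8:T/C (Ti); 14:T/A (Tv); 18:G/C (Tv); 26:C/A (Tv); 32:T/G (Tv).
Of the 8 differences, 1 transition and 7 transversions over 33 sites: P = 1/33 = 0.030303, Q = 7/33 = 0.212121.
d = −0.5·ln(0.727273) − 0.25·ln(0.575758) = −0.5·(-0.318453) − 0.25·(-0.552068) = 0.2972.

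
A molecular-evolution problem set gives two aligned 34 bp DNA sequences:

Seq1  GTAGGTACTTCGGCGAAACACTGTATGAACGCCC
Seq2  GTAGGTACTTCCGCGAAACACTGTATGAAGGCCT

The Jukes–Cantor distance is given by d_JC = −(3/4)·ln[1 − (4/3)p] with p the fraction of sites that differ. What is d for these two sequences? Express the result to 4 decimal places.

0.0939

The sequences differ at positions 12 (G/C), 30 (C/G), 34 (C/T).
p = 3/34 = 0.088235.
d = −0.75 · ln(1 − (4/3)·0.088235) = −0.75 · ln(0.882353) = −0.75 · (-0.125163) = 0.0939.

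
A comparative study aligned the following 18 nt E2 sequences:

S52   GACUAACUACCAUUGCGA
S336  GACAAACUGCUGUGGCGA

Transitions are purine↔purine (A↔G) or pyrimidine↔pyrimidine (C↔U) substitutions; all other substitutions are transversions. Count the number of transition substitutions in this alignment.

3

The sequences differ at positions 4 (U/A, transversion), 9 (A/G, transition), 11 (C/U, transition), 12 (A/G, transition), 14 (U/G, transversion).
Of the 5 differences, 3 transitions and 2 transversions, so the answer is 3.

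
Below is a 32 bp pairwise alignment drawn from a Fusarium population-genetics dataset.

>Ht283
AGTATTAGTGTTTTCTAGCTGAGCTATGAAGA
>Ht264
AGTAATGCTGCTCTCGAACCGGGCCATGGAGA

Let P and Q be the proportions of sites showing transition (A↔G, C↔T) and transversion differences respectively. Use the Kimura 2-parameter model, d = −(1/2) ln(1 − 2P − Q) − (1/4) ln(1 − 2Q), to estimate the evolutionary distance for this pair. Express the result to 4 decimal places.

The sequences differ at positions 5 (T/A, transversion), 7 (A/G, transition), 8 (G/C, transversion), 11 (T/C, transition), 13 (T/C, transition), 16 (T/G, transversion), 18 (G/A, transition), 20 (T/C, transition), 22 (A/G, transition), 25 (T/C, transition), 29 (A/G, transition).
Of the 11 differences, 8 transitions and 3 transversions over 32 sites: P = 8/32 = 0.250000, Q = 3/32 = 0.093750.
d = −0.5·ln(0.406250) − 0.25·ln(0.812500) = −0.5·(-0.900787) − 0.25·(-0.207639) = 0.5023.

0.5023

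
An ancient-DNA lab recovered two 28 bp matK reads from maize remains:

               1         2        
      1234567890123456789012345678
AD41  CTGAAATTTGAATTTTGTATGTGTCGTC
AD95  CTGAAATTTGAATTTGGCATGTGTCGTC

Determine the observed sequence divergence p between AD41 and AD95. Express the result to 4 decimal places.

0.0714

Differing sites — 16:T/G; 18:T/C.
There are 2 differences over 28 sites, so p = 2/28 = 0.0714.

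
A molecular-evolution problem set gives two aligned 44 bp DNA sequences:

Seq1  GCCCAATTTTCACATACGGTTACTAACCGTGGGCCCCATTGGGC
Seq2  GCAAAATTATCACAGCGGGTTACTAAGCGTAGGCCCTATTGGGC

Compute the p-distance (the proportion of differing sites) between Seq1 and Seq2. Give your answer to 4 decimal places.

Differing sites — 3:C/A; 4:C/A; 9:T/A; 15:T/G; 16:A/C; 17:C/G; 27:C/G; 31:G/A; 37:C/T.
There are 9 differences over 44 sites, so p = 9/44 = 0.2045.

0.2045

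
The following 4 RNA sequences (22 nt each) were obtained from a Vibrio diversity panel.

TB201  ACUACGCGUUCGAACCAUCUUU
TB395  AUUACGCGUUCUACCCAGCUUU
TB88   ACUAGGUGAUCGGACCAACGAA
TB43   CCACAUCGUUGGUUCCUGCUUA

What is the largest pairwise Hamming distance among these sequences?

14

Pairwise Hamming distances:
  TB201 vs TB395: 4
  TB201 vs TB88: 8
  TB201 vs TB43: 11
  TB395 vs TB88: 11
  TB395 vs TB43: 12
  TB88 vs TB43: 14
The largest is 14, between TB88 and TB43.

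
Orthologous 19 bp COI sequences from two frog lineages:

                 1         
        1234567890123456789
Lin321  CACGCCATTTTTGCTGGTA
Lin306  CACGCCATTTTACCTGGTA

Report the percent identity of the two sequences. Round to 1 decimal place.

The sequences differ at positions 12 (T/A), 13 (G/C).
17 of the 19 sites match, so the percent identity is 17/19 × 100 = 89.5%.

89.5%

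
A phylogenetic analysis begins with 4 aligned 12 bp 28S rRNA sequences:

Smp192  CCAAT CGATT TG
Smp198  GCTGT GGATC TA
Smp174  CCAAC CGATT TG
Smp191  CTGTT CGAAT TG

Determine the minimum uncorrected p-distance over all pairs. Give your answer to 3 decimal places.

Pairwise Hamming distances:
  Smp192 vs Smp198: 6
  Smp192 vs Smp174: 1
  Smp192 vs Smp191: 4
  Smp198 vs Smp174: 7
  Smp198 vs Smp191: 8
  Smp174 vs Smp191: 5
The smallest is 1 mismatch, between Smp192 and Smp174; p = 1/12 = 0.083.

0.083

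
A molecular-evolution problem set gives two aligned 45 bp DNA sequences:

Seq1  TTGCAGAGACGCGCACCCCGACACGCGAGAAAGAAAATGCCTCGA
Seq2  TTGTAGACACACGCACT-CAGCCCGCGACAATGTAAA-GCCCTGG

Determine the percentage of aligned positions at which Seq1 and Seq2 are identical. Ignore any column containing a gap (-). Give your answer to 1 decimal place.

69.8%

Excluding the 2 gap columns leaves 43 comparable sites.
Mismatches occur at site 4 (C→T), site 8 (G→C), site 11 (G→A), site 17 (C→T), site 20 (G→A), site 21 (A→G), site 23 (A→C), site 29 (G→C), site 32 (A→T), site 34 (A→T), site 42 (T→C), site 43 (C→T), site 45 (A→G).
30 of the 43 comparable sites match, so the percent identity is 30/43 × 100 = 69.8%.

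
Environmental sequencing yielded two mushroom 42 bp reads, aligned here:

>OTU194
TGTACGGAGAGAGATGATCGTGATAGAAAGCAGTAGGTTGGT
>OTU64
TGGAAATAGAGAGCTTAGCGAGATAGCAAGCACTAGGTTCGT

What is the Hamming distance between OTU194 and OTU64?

Mismatches occur at site 3 (T/G), site 5 (C/A), site 6 (G/A), site 7 (G/T), site 14 (A/C), site 16 (G/T), site 18 (T/G), site 21 (T/A), site 27 (A/C), site 33 (G/C), site 40 (G/C).
That gives 11 mismatches out of 42 aligned sites, so the Hamming distance is 11.

11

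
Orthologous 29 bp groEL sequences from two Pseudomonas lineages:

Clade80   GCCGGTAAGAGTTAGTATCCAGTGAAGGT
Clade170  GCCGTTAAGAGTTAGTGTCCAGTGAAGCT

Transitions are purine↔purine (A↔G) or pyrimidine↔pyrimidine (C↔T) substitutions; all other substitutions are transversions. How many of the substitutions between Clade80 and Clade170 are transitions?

1

Mismatches occur at site 5 (G/T, transversion), site 17 (A/G, transition), site 28 (G/C, transversion).
Of the 3 differences, 1 transition and 2 transversions, so the answer is 1.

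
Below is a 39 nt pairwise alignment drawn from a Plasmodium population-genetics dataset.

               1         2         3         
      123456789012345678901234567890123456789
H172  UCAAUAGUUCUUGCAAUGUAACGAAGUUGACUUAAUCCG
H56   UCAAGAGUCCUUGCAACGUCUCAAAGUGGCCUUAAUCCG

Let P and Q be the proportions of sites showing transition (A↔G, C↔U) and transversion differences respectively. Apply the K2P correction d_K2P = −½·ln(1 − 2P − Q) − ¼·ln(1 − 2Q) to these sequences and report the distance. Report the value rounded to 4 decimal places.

0.2397

Mismatches occur at site 5 (U→G, transversion), site 9 (U→C, transition), site 17 (U→C, transition), site 20 (A→C, transversion), site 21 (A→U, transversion), site 23 (G→A, transition), site 28 (U→G, transversion), site 30 (A→C, transversion).
Of the 8 differences, 3 transitions and 5 transversions over 39 sites: P = 3/39 = 0.076923, Q = 5/39 = 0.128205.
d = −0.5·ln(0.717949) − 0.25·ln(0.743590) = −0.5·(-0.331357) − 0.25·(-0.296265) = 0.2397.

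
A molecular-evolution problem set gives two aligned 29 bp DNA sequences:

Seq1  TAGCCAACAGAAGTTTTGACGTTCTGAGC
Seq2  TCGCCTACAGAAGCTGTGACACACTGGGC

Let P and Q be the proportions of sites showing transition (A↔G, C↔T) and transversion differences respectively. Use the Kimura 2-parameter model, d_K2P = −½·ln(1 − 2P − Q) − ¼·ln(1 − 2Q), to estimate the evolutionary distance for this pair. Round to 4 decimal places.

Mismatches occur at site 2 (A/C, transversion), site 6 (A/T, transversion), site 14 (T/C, transition), site 16 (T/G, transversion), site 21 (G/A, transition), site 22 (T/C, transition), site 23 (T/A, transversion), site 27 (A/G, transition).
Of the 8 differences, 4 transitions and 4 transversions over 29 sites: P = 4/29 = 0.137931, Q = 4/29 = 0.137931.
d = −0.5·ln(0.586207) − 0.25·ln(0.724138) = −0.5·(-0.534082) − 0.25·(-0.322773) = 0.3477.

0.3477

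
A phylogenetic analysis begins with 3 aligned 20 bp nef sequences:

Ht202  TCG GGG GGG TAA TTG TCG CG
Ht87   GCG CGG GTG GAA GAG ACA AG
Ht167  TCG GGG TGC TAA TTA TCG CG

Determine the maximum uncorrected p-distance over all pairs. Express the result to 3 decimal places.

0.600

Pairwise Hamming distances:
  Ht202 vs Ht87: 9
  Ht202 vs Ht167: 3
  Ht87 vs Ht167: 12
The largest is 12 mismatches, between Ht87 and Ht167; p = 12/20 = 0.600.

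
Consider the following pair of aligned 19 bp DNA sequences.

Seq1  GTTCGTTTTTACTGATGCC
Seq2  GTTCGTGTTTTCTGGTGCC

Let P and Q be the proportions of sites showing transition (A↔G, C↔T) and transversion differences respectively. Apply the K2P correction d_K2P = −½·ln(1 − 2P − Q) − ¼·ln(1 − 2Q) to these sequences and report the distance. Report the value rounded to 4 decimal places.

Differing sites — 7:T/G (Tv); 11:A/T (Tv); 15:A/G (Ti).
Of the 3 differences, 1 transition and 2 transversions over 19 sites: P = 1/19 = 0.052632, Q = 2/19 = 0.105263.
d = −0.5·ln(0.789473) − 0.25·ln(0.789474) = −0.5·(-0.236390) − 0.25·(-0.236388) = 0.1773.

0.1773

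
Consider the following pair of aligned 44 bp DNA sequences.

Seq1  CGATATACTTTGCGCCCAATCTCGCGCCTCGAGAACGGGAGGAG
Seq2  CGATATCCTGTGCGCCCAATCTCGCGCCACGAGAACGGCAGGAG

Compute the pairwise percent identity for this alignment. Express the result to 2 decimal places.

Mismatches occur at site 7 (A/C), site 10 (T/G), site 29 (T/A), site 39 (G/C).
40 of the 44 sites match, so the percent identity is 40/44 × 100 = 90.91%.

90.91%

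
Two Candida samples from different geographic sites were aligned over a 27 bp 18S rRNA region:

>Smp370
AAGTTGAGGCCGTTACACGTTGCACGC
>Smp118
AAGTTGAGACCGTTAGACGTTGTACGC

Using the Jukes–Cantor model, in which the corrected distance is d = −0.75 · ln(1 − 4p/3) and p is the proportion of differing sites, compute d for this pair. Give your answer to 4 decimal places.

0.1203

The sequences differ at positions 9 (G/A), 16 (C/G), 23 (C/T).
p = 3/27 = 0.111111.
d = −0.75 · ln(1 − (4/3)·0.111111) = −0.75 · ln(0.851852) = −0.75 · (-0.160342) = 0.1203.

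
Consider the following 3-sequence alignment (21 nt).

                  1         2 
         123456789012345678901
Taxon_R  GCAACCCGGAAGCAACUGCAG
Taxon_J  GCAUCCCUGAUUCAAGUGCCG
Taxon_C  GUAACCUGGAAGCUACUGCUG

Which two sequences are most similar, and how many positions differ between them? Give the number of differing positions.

Pairwise Hamming distances:
  Taxon_R vs Taxon_J: 6
  Taxon_R vs Taxon_C: 4
  Taxon_J vs Taxon_C: 9
The smallest is 4, between Taxon_R and Taxon_C.

4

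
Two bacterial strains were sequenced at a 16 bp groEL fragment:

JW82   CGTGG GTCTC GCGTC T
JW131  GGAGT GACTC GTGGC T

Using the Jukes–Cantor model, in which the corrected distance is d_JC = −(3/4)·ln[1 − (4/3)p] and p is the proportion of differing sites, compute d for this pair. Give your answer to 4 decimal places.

The sequences differ at positions 1 (C/G), 3 (T/A), 5 (G/T), 7 (T/A), 12 (C/T), 14 (T/G).
p = 6/16 = 0.375000.
d = −0.75 · ln(1 − (4/3)·0.375000) = −0.75 · ln(0.500000) = −0.75 · (-0.693147) = 0.5199.

0.5199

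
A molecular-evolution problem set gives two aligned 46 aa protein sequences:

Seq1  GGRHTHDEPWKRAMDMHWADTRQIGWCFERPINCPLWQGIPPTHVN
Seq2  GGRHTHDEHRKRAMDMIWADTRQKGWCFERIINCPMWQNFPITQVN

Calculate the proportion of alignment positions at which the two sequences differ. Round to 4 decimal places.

Differing sites — 9:P/H; 10:W/R; 17:H/I; 24:I/K; 31:P/I; 36:L/M; 39:G/N; 40:I/F; 42:P/I; 44:H/Q.
There are 10 differences over 46 sites, so p = 10/46 = 0.2174.

0.2174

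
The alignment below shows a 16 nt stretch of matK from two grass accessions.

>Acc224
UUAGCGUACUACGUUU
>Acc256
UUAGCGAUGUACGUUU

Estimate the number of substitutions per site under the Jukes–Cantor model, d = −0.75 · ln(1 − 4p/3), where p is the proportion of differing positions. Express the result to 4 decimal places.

The sequences differ at positions 7 (U/A), 8 (A/U), 9 (C/G).
p = 3/16 = 0.187500.
d = −0.75 · ln(1 − (4/3)·0.187500) = −0.75 · ln(0.750000) = −0.75 · (-0.287682) = 0.2158.

0.2158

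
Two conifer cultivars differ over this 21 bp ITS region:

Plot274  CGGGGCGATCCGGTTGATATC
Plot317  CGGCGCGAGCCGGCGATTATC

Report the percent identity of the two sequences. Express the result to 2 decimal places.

71.43%

Mismatches occur at site 4 (G→C), site 9 (T→G), site 14 (T→C), site 15 (T→G), site 16 (G→A), site 17 (A→T).
15 of the 21 sites match, so the percent identity is 15/21 × 100 = 71.43%.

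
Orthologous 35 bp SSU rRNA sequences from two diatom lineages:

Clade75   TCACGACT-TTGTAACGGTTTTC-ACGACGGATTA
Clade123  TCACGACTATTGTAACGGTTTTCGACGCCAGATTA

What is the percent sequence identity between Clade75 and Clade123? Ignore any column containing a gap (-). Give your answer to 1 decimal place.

Excluding the 2 gap columns leaves 33 comparable sites.
Mismatches occur at site 28 (A→C), site 30 (G→A).
31 of the 33 comparable sites match, so the percent identity is 31/33 × 100 = 93.9%.

93.9%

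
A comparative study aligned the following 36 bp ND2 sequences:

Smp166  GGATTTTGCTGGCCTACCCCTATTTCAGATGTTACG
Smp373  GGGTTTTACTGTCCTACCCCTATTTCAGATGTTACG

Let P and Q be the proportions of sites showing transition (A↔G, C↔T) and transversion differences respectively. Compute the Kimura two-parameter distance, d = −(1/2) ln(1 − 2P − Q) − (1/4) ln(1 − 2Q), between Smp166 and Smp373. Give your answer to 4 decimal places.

The sequences differ at positions 3 (A/G, transition), 8 (G/A, transition), 12 (G/T, transversion).
Of the 3 differences, 2 transitions and 1 transversion over 36 sites: P = 2/36 = 0.055556, Q = 1/36 = 0.027778.
d = −0.5·ln(0.861110) − 0.25·ln(0.944444) = −0.5·(-0.149533) − 0.25·(-0.057159) = 0.0891.

0.0891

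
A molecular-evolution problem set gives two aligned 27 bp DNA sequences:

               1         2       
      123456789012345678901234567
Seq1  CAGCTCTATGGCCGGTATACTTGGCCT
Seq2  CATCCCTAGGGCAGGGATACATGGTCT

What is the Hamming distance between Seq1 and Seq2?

7

Differing sites — 3:G/T; 5:T/C; 9:T/G; 13:C/A; 16:T/G; 21:T/A; 25:C/T.
That gives 7 mismatches out of 27 aligned sites, so the Hamming distance is 7.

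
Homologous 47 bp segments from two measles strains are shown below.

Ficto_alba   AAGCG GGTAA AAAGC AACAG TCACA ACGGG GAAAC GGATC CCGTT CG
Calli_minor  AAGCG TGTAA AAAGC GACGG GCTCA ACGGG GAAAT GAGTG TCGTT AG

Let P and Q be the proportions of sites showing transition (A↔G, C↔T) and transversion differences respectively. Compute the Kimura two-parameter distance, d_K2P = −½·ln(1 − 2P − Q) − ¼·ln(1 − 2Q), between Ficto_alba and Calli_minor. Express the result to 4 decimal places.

0.2843

Mismatches occur at site 6 (G→T, transversion), site 16 (A→G, transition), site 19 (A→G, transition), site 21 (T→G, transversion), site 23 (A→T, transversion), site 35 (C→T, transition), site 37 (G→A, transition), site 38 (A→G, transition), site 40 (C→G, transversion), site 41 (C→T, transition), site 46 (C→A, transversion).
Of the 11 differences, 6 transitions and 5 transversions over 47 sites: P = 6/47 = 0.127660, Q = 5/47 = 0.106383.
d = −0.5·ln(0.638297) − 0.25·ln(0.787234) = −0.5·(-0.448952) − 0.25·(-0.239230) = 0.2843.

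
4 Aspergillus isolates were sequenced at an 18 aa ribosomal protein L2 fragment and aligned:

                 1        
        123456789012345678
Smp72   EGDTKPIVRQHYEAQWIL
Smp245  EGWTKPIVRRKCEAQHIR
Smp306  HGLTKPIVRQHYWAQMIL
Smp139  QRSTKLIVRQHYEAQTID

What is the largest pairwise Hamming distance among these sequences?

Pairwise Hamming distances:
  Smp72 vs Smp245: 6
  Smp72 vs Smp306: 4
  Smp72 vs Smp139: 6
  Smp245 vs Smp306: 8
  Smp245 vs Smp139: 9
  Smp306 vs Smp139: 7
The largest is 9, between Smp245 and Smp139.

9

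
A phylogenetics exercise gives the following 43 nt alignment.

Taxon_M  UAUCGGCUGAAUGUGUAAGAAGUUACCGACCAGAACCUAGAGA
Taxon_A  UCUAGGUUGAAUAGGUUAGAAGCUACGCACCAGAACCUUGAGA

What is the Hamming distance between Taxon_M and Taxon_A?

10

Differing sites — 2:A/C; 4:C/A; 7:C/U; 13:G/A; 14:U/G; 17:A/U; 23:U/C; 27:C/G; 28:G/C; 39:A/U.
That gives 10 mismatches out of 43 aligned sites, so the Hamming distance is 10.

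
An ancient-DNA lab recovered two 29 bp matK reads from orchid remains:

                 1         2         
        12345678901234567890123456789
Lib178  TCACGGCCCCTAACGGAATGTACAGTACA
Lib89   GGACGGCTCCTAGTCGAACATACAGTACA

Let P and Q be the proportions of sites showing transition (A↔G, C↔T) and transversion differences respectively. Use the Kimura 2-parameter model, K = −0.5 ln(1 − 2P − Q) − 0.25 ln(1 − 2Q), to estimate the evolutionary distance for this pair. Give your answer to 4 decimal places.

0.3553

Mismatches occur at site 1 (T/G, transversion), site 2 (C/G, transversion), site 8 (C/T, transition), site 13 (A/G, transition), site 14 (C/T, transition), site 15 (G/C, transversion), site 19 (T/C, transition), site 20 (G/A, transition).
Of the 8 differences, 5 transitions and 3 transversions over 29 sites: P = 5/29 = 0.172414, Q = 3/29 = 0.103448.
d = −0.5·ln(0.551724) − 0.25·ln(0.793104) = −0.5·(-0.594707) − 0.25·(-0.231801) = 0.3553.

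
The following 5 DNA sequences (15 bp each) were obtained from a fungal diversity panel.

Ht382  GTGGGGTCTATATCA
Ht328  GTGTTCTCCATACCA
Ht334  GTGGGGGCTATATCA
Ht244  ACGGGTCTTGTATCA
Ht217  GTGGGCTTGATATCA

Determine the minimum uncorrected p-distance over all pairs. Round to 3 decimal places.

Pairwise Hamming distances:
  Ht382 vs Ht328: 5
  Ht382 vs Ht334: 1
  Ht382 vs Ht244: 6
  Ht382 vs Ht217: 3
  Ht328 vs Ht334: 6
  Ht328 vs Ht244: 10
  Ht328 vs Ht217: 5
  Ht334 vs Ht244: 6
  Ht334 vs Ht217: 4
  Ht244 vs Ht217: 6
The smallest is 1 mismatch, between Ht382 and Ht334; p = 1/15 = 0.067.

0.067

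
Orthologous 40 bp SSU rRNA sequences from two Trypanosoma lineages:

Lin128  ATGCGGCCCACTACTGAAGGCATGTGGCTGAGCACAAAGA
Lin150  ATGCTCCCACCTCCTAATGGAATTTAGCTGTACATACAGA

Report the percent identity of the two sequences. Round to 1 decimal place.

Differing sites — 5:G/T; 6:G/C; 9:C/A; 10:A/C; 13:A/C; 16:G/A; 18:A/T; 21:C/A; 24:G/T; 26:G/A; 31:A/T; 32:G/A; 35:C/T; 37:A/C.
26 of the 40 sites match, so the percent identity is 26/40 × 100 = 65.0%.

65.0%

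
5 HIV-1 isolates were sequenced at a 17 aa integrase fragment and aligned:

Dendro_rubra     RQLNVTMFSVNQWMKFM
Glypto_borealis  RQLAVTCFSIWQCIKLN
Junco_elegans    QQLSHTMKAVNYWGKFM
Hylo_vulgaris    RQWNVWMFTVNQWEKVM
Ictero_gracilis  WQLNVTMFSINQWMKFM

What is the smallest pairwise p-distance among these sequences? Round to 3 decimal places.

Pairwise Hamming distances:
  Dendro_rubra vs Glypto_borealis: 8
  Dendro_rubra vs Junco_elegans: 7
  Dendro_rubra vs Hylo_vulgaris: 5
  Dendro_rubra vs Ictero_gracilis: 2
  Glypto_borealis vs Junco_elegans: 13
  Glypto_borealis vs Hylo_vulgaris: 11
  Glypto_borealis vs Ictero_gracilis: 8
  Junco_elegans vs Hylo_vulgaris: 10
  Junco_elegans vs Ictero_gracilis: 8
  Hylo_vulgaris vs Ictero_gracilis: 7
The smallest is 2 mismatches, between Dendro_rubra and Ictero_gracilis; p = 2/17 = 0.118.

0.118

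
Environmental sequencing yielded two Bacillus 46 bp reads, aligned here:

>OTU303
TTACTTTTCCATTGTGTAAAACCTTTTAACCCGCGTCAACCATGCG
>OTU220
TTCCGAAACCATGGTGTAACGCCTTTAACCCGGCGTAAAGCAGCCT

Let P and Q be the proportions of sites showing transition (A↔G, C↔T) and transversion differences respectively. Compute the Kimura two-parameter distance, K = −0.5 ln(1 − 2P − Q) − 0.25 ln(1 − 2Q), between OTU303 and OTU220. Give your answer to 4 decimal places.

The sequences differ at positions 3 (A/C, transversion), 5 (T/G, transversion), 6 (T/A, transversion), 7 (T/A, transversion), 8 (T/A, transversion), 13 (T/G, transversion), 20 (A/C, transversion), 21 (A/G, transition), 27 (T/A, transversion), 29 (A/C, transversion), 32 (C/G, transversion), 37 (C/A, transversion), 40 (C/G, transversion), 43 (T/G, transversion), 44 (G/C, transversion), 46 (G/T, transversion).
Of the 16 differences, 1 transition and 15 transversions over 46 sites: P = 1/46 = 0.021739, Q = 15/46 = 0.326087.
d = −0.5·ln(0.630435) − 0.25·ln(0.347826) = −0.5·(-0.461345) − 0.25·(-1.056053) = 0.4947.

0.4947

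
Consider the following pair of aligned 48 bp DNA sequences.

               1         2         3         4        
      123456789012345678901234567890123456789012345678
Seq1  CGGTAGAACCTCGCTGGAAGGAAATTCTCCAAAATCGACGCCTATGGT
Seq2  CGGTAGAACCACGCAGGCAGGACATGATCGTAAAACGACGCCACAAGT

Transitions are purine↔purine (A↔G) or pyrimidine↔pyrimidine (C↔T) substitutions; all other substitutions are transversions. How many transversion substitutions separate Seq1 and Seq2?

Differing sites — 11:T/A (Tv); 15:T/A (Tv); 18:A/C (Tv); 23:A/C (Tv); 26:T/G (Tv); 27:C/A (Tv); 30:C/G (Tv); 31:A/T (Tv); 35:T/A (Tv); 43:T/A (Tv); 44:A/C (Tv); 45:T/A (Tv); 46:G/A (Ti).
Of the 13 differences, 1 transition and 12 transversions, so the answer is 12.

12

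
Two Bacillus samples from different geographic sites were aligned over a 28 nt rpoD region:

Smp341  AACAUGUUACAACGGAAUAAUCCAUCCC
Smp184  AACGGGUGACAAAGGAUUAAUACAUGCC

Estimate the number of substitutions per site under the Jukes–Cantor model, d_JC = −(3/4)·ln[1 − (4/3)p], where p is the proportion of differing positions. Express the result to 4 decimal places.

0.3041

Mismatches occur at site 4 (A→G), site 5 (U→G), site 8 (U→G), site 13 (C→A), site 17 (A→U), site 22 (C→A), site 26 (C→G).
p = 7/28 = 0.250000.
d = −0.75 · ln(1 − (4/3)·0.250000) = −0.75 · ln(0.666667) = −0.75 · (-0.405465) = 0.3041.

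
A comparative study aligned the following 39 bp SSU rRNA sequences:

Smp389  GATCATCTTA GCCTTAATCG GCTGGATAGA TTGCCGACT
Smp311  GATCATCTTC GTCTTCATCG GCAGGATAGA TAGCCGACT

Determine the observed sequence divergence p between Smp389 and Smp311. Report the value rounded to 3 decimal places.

0.128

The sequences differ at positions 10 (A/C), 12 (C/T), 16 (A/C), 23 (T/A), 32 (T/A).
There are 5 differences over 39 sites, so p = 5/39 = 0.128.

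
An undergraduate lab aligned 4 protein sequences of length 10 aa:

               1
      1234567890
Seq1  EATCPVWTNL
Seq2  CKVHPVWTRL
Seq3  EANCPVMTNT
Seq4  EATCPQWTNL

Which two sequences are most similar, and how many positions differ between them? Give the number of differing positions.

1

Pairwise Hamming distances:
  Seq1 vs Seq2: 5
  Seq1 vs Seq3: 3
  Seq1 vs Seq4: 1
  Seq2 vs Seq3: 7
  Seq2 vs Seq4: 6
  Seq3 vs Seq4: 4
The smallest is 1, between Seq1 and Seq4.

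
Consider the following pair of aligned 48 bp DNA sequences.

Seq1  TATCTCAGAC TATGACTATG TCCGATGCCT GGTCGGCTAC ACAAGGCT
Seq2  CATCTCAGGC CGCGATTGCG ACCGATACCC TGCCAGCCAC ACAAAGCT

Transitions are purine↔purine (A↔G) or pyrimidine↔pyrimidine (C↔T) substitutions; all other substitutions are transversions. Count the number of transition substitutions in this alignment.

Differing sites — 1:T/C (Ti); 9:A/G (Ti); 11:T/C (Ti); 12:A/G (Ti); 13:T/C (Ti); 16:C/T (Ti); 18:A/G (Ti); 19:T/C (Ti); 21:T/A (Tv); 27:G/A (Ti); 30:T/C (Ti); 31:G/T (Tv); 33:T/C (Ti); 35:G/A (Ti); 38:T/C (Ti); 45:G/A (Ti).
Of the 16 differences, 14 transitions and 2 transversions, so the answer is 14.

14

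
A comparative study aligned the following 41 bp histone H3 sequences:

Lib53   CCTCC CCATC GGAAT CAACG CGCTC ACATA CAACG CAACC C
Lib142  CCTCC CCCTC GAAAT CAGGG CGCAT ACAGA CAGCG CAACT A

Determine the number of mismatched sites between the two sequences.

Mismatches occur at site 8 (A/C), site 12 (G/A), site 18 (A/G), site 19 (C/G), site 24 (T/A), site 25 (C/T), site 29 (T/G), site 33 (A/G), site 40 (C/T), site 41 (C/A).
That gives 10 mismatches out of 41 aligned sites, so the Hamming distance is 10.

10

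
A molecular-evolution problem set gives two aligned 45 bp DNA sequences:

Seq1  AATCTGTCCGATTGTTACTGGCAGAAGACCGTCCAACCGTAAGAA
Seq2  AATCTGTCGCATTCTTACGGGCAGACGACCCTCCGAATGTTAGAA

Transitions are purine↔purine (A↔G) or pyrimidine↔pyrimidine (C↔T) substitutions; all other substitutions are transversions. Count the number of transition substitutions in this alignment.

The sequences differ at positions 9 (C/G, transversion), 10 (G/C, transversion), 14 (G/C, transversion), 19 (T/G, transversion), 26 (A/C, transversion), 31 (G/C, transversion), 35 (A/G, transition), 37 (C/A, transversion), 38 (C/T, transition), 41 (A/T, transversion).
Of the 10 differences, 2 transitions and 8 transversions, so the answer is 2.

2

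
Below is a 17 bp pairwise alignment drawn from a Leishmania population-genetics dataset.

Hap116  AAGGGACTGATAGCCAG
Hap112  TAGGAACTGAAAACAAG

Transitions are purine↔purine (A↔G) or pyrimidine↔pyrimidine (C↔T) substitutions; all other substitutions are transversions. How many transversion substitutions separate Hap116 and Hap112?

The sequences differ at positions 1 (A/T, transversion), 5 (G/A, transition), 11 (T/A, transversion), 13 (G/A, transition), 15 (C/A, transversion).
Of the 5 differences, 2 transitions and 3 transversions, so the answer is 3.

3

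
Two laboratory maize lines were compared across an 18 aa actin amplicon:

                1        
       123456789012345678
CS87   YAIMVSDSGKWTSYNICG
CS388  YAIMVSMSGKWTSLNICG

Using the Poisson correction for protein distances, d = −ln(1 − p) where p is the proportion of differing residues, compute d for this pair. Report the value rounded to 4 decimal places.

0.1178

Differing sites — 7:D/M; 14:Y/L.
p = 2/18 = 0.111111.
d = −ln(1 − 0.111111) = −ln(0.888889) = 0.1178.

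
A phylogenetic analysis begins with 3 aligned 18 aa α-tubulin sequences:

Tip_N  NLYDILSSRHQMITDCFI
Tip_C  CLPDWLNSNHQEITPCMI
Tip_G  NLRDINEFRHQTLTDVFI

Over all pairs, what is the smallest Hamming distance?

7

Pairwise Hamming distances:
  Tip_N vs Tip_C: 8
  Tip_N vs Tip_G: 7
  Tip_C vs Tip_G: 12
The smallest is 7, between Tip_N and Tip_G.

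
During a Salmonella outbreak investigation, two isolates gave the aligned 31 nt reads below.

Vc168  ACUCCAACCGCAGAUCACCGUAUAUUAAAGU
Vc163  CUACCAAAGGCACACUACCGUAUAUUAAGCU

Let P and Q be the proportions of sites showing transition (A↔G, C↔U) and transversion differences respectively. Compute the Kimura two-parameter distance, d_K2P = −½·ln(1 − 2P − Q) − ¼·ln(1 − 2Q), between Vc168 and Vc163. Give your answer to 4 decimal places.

Differing sites — 1:A/C (Tv); 2:C/U (Ti); 3:U/A (Tv); 8:C/A (Tv); 9:C/G (Tv); 13:G/C (Tv); 15:U/C (Ti); 16:C/U (Ti); 29:A/G (Ti); 30:G/C (Tv).
Of the 10 differences, 4 transitions and 6 transversions over 31 sites: P = 4/31 = 0.129032, Q = 6/31 = 0.193548.
d = −0.5·ln(0.548388) − 0.25·ln(0.612904) = −0.5·(-0.600772) − 0.25·(-0.489547) = 0.4228.

0.4228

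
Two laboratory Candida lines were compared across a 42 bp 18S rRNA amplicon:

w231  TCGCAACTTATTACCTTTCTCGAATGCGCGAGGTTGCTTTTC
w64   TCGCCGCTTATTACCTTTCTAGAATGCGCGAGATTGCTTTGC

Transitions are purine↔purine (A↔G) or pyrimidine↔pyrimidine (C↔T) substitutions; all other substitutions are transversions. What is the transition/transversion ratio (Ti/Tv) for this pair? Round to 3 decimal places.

Differing sites — 5:A/C (Tv); 6:A/G (Ti); 21:C/A (Tv); 33:G/A (Ti); 41:T/G (Tv).
Of the 5 differences, 2 transitions and 3 transversions, so Ti/Tv = 2/3 = 0.667.

0.667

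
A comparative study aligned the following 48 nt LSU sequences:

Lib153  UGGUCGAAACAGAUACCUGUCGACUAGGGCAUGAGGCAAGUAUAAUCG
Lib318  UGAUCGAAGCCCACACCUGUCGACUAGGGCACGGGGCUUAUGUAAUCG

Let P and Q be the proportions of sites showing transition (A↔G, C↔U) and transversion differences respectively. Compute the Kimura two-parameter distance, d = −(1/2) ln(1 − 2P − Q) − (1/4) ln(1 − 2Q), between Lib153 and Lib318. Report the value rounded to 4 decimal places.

0.2806

Mismatches occur at site 3 (G/A, transition), site 9 (A/G, transition), site 11 (A/C, transversion), site 12 (G/C, transversion), site 14 (U/C, transition), site 32 (U/C, transition), site 34 (A/G, transition), site 38 (A/U, transversion), site 39 (A/U, transversion), site 40 (G/A, transition), site 42 (A/G, transition).
Of the 11 differences, 7 transitions and 4 transversions over 48 sites: P = 7/48 = 0.145833, Q = 4/48 = 0.083333.
d = −0.5·ln(0.625001) − 0.25·ln(0.833334) = −0.5·(-0.470002) − 0.25·(-0.182321) = 0.2806.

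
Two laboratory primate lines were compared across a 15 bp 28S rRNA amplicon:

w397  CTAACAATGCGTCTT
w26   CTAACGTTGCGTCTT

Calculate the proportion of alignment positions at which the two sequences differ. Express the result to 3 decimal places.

Mismatches occur at site 6 (A↔G), site 7 (A↔T).
There are 2 differences over 15 sites, so p = 2/15 = 0.133.

0.133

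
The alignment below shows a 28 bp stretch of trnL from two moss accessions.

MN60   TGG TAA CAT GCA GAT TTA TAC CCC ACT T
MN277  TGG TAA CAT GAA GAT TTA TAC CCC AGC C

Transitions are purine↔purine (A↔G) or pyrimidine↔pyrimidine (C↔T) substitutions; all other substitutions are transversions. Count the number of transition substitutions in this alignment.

2

The sequences differ at positions 11 (C/A, transversion), 26 (C/G, transversion), 27 (T/C, transition), 28 (T/C, transition).
Of the 4 differences, 2 transitions and 2 transversions, so the answer is 2.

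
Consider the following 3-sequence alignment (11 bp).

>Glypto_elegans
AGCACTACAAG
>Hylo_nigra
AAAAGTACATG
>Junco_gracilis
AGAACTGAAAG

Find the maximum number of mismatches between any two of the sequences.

5

Pairwise Hamming distances:
  Glypto_elegans vs Hylo_nigra: 4
  Glypto_elegans vs Junco_gracilis: 3
  Hylo_nigra vs Junco_gracilis: 5
The largest is 5, between Hylo_nigra and Junco_gracilis.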